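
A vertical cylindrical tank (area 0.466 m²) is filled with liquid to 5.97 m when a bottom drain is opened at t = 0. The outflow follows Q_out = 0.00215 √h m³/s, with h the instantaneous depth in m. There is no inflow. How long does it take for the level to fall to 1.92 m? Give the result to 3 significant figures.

A dh/dt = −Q_out = −0.00215 √h.
Separate and integrate: 2(√h − √h₀) = −(0.00215/A) t.
t = 2A(√h₀ − √h)/0.00215 = 2·0.466·(√5.97 − √1.92)/0.00215
  = 0.93200 × (2.4434 − 1.3856) / 0.00215 = 458.51 s.

459 s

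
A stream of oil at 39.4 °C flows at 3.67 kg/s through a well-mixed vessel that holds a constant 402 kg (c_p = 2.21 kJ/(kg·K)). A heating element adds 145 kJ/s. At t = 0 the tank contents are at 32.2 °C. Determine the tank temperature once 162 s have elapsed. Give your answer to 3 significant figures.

51.6 °C

M c_p dT/dt = ṁ c_p (T_in − T) + Q̇.
Rearrange: dT/dt = (T_ss − T)/τ with τ = M/ṁ = 109.54 s and T_ss = T_in + Q̇/(ṁ c_p) = 57.278 °C.
T approaches T_ss exponentially: T(t) = T_ss + (T₀ − T_ss) e^(−t/τ).
T(162) = 57.278 + (-25.078)·e^(−162/109.54) = 57.278 + (-25.078)·0.22788 = 51.563 °C.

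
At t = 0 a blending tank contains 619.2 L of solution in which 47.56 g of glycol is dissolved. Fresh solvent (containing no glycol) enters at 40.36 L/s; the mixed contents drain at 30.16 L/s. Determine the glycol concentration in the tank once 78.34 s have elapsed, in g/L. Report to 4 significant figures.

0.002892 g/L

Let m(t) be the amount of glycol. Volume: V(t) = V₀ + (Q_in − Q_out) t = 619.2 + 10.2000 t; V(78.34) = 1418.27 L.
No glycol enters, so dm/dt = −Q_out · (m/V).
dm/m = −Q_out dt/(V₀ + 10.2000 t); integrating gives ln(m/m₀) = −(Q_out/(Q_in−Q_out)) ln(V/V₀).
m = m₀ (V₀/V)^(Q_out/(Q_in−Q_out)) = 47.56 × (619.2/1418.27)^(2.95686) = 4.10191 g.
C = m/V = 4.10191/1418.27 = 0.00289220 g/L.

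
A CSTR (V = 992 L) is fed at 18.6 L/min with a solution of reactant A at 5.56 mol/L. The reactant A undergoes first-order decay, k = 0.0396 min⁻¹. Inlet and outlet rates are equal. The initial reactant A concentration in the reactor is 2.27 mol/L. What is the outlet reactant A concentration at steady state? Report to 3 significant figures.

1.79 mol/L

Accumulation = in − out − consumed: V dC/dt = Q C_in − Q C − k V C.
At steady state: 0 = Q C_in − (Q + kV) C_ss, so C_ss = Q C_in/(Q + kV).
C_ss = 18.6·5.56/(18.6 + 0.0396·992) = 103.42/57.883 = 1.7866 mol/L.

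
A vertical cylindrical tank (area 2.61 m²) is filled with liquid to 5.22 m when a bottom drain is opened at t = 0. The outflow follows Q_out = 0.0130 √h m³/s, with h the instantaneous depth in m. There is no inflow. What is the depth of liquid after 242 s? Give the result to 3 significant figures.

2.83 m

With no inflow, A dh/dt = −0.0130 √h.
This is separable: 2 d(√h)/dt = −0.0130/A, so √h = √h₀ − (0.0130/(2A)) t.
√h = √5.22 − 0.0130·242/(2·2.61) = 2.2847 − 0.60268 = 1.6820.
h = 1.6820² = 2.8293 m.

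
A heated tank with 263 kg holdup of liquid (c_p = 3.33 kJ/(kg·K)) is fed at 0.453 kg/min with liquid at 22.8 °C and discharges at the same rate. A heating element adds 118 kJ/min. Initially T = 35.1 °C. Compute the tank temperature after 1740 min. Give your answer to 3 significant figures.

97.7 °C

M c_p dT/dt = ṁ c_p (T_in − T) + Q̇.
τ = M/ṁ = 580.57 min; T_ss = T_in + Q̇/(ṁ c_p) = 22.8 + 118/(0.453·3.33) = 101.02 °C.
This is linear first-order; T(t) = T_ss + (T₀ − T_ss) e^(−t/τ).
T(1740) = 101.02 + (-65.924)·e^(−1740/580.57) = 101.02 + (-65.924)·0.049935 = 97.732 °C.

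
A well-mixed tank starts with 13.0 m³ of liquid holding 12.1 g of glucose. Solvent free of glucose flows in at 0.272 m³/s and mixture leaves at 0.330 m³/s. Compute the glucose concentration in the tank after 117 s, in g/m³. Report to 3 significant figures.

Let m(t) be the amount of glucose. Volume: V(t) = V₀ + (Q_in − Q_out) t = 13.0 − 0.058000 t; V(117) = 6.2140 m³.
Species balance (pure solvent in): dm/dt = −Q_out · m/V(t).
Separate: dm/m = −Q_out dt/V(t) ⇒ ln(m/m₀) = −(Q_out/(Q_in−Q_out)) ln(V/V₀).
m = m₀ (V₀/V)^(Q_out/(Q_in−Q_out)) = 12.1 × (13.0/6.2140)^(-5.6897) = 0.18148 g.
C = m/V = 0.18148/6.2140 = 0.029206 g/m³.

0.0292 g/m³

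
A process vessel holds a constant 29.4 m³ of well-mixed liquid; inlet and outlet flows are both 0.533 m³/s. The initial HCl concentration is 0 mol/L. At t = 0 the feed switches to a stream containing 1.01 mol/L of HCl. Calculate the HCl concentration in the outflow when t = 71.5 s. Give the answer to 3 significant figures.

0.734 mol/L

Mass balance on the solute (V constant): V dC/dt = Q(C_in − C).
Time constant τ = V/Q = 29.4/0.533 = 55.159 s.
Solution: C(t) = C_in + (C₀ − C_in) e^(−t/τ).
C(71.5) = 1.01 + (0 − 1.01)·e^(−71.5/55.159) = 1.01 + (-1.0100)·0.27356 = 0.73371 mol/L.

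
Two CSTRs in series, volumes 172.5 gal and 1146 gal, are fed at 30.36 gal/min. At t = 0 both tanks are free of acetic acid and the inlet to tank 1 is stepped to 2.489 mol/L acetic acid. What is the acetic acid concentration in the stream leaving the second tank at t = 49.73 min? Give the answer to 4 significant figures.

Time constants: τᵢ = Vᵢ/Q for each well-mixed tank.
τ₁ = 172.5/30.36 = 5.68182 min; τ₂ = 1146/30.36 = 37.7470 min.
Tank 1: C₁ = C_in(1 − e^(−t/τ₁)). Tank 2 (τ₁ ≠ τ₂): C₂ = C_in[1 − (τ₁ e^(−t/τ₁) − τ₂ e^(−t/τ₂))/(τ₁ − τ₂)].
At t = 49.73: e^(−t/τ₁) = 0.000158069, e^(−t/τ₂) = 0.267816.
C₂ = 2.489·[1 − (5.68182·0.000158069 − 37.7470·0.267816)/(-32.0652)] = 2.489·0.684756 = 1.70436 mol/L.

1.704 mol/L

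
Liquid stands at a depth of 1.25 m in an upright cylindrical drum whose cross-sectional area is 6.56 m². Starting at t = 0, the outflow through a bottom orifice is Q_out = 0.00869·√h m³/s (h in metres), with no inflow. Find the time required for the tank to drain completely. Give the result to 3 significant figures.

1690 s

Volume balance on the tank: A dh/dt = −0.00869 √h.
∫ h^(−1/2) dh = −(0.00869/A) ∫ dt, giving 2√h = 2√h₀ − (0.00869/A) t.
Tank is empty when √h = 0: t_empty = 2A√h₀/0.00869.
t_empty = 2·6.56·√1.25/0.00869 = 13.120·1.1180/0.00869 = 1688.0 s.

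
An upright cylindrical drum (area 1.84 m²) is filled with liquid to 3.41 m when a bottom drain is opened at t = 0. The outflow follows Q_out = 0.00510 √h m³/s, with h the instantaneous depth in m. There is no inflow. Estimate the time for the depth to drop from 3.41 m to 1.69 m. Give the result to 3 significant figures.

394 s

With no inflow, A dh/dt = −0.00510 √h.
Separate and integrate: 2(√h − √h₀) = −(0.00510/A) t.
t = 2A(√h₀ − √h)/0.00510 = 2·1.84·(√3.41 − √1.69)/0.00510
  = 3.6800 × (1.8466 − 1.3000) / 0.00510 = 394.42 s.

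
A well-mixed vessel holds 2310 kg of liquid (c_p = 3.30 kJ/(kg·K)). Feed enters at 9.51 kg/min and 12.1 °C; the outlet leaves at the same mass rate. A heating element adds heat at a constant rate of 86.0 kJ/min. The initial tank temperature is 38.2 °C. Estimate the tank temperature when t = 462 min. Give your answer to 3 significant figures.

18.3 °C

M c_p dT/dt = ṁ c_p (T_in − T) + Q̇.
τ = M/ṁ = 242.90 min; T_ss = T_in + Q̇/(ṁ c_p) = 12.1 + 86.0/(9.51·3.30) = 14.840 °C.
T approaches T_ss exponentially: T(t) = T_ss + (T₀ − T_ss) e^(−t/τ).
T(462) = 14.840 + (23.360)·e^(−462/242.90) = 14.840 + (23.360)·0.14927 = 18.327 °C.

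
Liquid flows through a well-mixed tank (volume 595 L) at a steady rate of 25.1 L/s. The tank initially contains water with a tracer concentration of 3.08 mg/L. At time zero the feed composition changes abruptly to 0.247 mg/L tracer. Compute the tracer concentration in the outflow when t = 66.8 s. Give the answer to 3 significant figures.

Mass balance on the solute (V constant): V dC/dt = Q(C_in − C).
Time constant τ = V/Q = 595/25.1 = 23.705 s.
This is linear first-order; C(t) = C_in + (C₀ − C_in) e^(−t/τ).
C(66.8) = 0.247 + (3.08 − 0.247)·e^(−66.8/23.705) = 0.247 + (2.8330)·0.059728 = 0.41621 mg/L.

0.416 mg/L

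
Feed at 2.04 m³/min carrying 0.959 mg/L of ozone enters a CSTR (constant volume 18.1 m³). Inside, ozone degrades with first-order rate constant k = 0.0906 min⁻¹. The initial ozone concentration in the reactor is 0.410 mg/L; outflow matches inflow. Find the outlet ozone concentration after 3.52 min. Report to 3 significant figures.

V dC/dt = Q(C_in − C) − k V C.
This is linear with rate a = Q/V + k = 0.20331 min⁻¹.
C_ss = Q C_in/(Q + kV) = 0.53164 mg/L; C(t) = C_ss + (C₀ − C_ss) e^(−a t).
C(3.52) = 0.53164 + (-0.12164)·e^(−0.20331·3.52) = 0.53164 + (-0.12164)·0.48888 = 0.47217 mg/L.

0.472 mg/L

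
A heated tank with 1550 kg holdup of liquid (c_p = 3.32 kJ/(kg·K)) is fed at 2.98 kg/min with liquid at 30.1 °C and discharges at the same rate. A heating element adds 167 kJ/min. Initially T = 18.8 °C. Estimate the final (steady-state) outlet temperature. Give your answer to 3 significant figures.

47.0 °C

M c_p dT/dt = ṁ c_p (T_in − T) + Q̇.
At steady state dT/dt = 0 ⇒ T_ss = T_in + Q̇/(ṁ c_p) = 30.1 + 167/(2.98·3.32) = 46.980 °C.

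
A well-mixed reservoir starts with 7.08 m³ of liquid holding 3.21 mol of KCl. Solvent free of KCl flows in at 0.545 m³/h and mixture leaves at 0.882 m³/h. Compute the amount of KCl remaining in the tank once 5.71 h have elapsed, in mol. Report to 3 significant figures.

1.40 mol

Total volume: dV/dt = Q_in − Q_out = -0.33700 m³/h, so V(t) = 7.08 − 0.33700 t and V(5.71) = 5.1557 m³.
No KCl enters, so dm/dt = −Q_out · (m/V).
dm/m = −Q_out dt/(V₀ − 0.33700 t); integrating gives ln(m/m₀) = −(Q_out/(Q_in−Q_out)) ln(V/V₀).
m = m₀ (V₀/V)^(Q_out/(Q_in−Q_out)) = 3.21 × (7.08/5.1557)^(-2.6172) = 1.3996 mol.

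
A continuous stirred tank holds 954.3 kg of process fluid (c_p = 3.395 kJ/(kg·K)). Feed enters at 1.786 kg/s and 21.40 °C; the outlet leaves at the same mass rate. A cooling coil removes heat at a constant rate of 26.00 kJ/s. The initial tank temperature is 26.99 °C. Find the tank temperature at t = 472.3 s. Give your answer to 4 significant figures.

First-law balance (no shaft work): M c_p dT/dt = ṁ c_p (T_in − T) − 26.00.
τ = M/ṁ = 534.323 s; T_ss = T_in − Q̇/(ṁ c_p) = 21.40 − 26.00/(1.786·3.395) = 17.1120 °C.
T approaches T_ss exponentially: T(t) = T_ss + (T₀ − T_ss) e^(−t/τ).
T(472.3) = 17.1120 + (9.87797)·e^(−472.3/534.323) = 17.1120 + (9.87797)·0.413159 = 21.1932 °C.

21.19 °C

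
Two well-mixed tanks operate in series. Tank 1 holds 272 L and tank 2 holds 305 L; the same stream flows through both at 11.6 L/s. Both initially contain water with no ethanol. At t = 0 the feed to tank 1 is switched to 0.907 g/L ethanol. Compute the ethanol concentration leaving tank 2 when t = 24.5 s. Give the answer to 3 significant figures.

0.235 g/L

Each tank obeys Vᵢ dCᵢ/dt = Q(Cᵢ₋₁ − Cᵢ), so τᵢ = Vᵢ/Q.
τ₁ = 272/11.6 = 23.448 s; τ₂ = 305/11.6 = 26.293 s.
Solving the cascade with C₁(0)=C₂(0)=0 gives C₂(t) = C_in[1 − (τ₁ e^(−t/τ₁) − τ₂ e^(−t/τ₂))/(τ₁ − τ₂)].
At t = 24.5: e^(−t/τ₁) = 0.35174, e^(−t/τ₂) = 0.39384.
C₂ = 0.907·[1 − (23.448·0.35174 − 26.293·0.39384)/(-2.8448)] = 0.907·0.25916 = 0.23506 g/L.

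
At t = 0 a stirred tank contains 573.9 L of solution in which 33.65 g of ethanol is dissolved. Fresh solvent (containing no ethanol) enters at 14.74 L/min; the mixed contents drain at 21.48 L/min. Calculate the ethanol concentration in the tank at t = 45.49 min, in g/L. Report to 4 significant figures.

Total volume: dV/dt = Q_in − Q_out = -6.74000 L/min, so V(t) = 573.9 − 6.74000 t and V(45.49) = 267.297 L.
Species balance (pure solvent in): dm/dt = −Q_out · m/V(t).
Separate: dm/m = −Q_out dt/V(t) ⇒ ln(m/m₀) = −(Q_out/(Q_in−Q_out)) ln(V/V₀).
m = m₀ (V₀/V)^(Q_out/(Q_in−Q_out)) = 33.65 × (573.9/267.297)^(-3.18694) = 2.94730 g.
C = m/V = 2.94730/267.297 = 0.0110263 g/L.

0.01103 g/L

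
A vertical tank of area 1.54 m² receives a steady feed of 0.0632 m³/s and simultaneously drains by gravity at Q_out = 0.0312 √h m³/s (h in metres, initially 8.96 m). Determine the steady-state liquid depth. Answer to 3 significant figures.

4.10 m

Accumulation of liquid (constant cross-section A): A dh/dt = Q_in − 0.0312 √h. At steady state dh/dt = 0:
Q_in = 0.0312 √h_ss ⇒ √h_ss = 0.0632/0.0312 = 2.0256.
h_ss = 2.0256² = 4.1032 m. (Since h₀ = 8.96 m > h_ss, the level will fall toward this value.)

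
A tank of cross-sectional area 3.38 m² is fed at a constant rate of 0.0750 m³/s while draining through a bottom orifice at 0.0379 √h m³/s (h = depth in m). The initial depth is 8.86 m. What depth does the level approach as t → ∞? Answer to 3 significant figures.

3.92 m

A dh/dt = Q_in − 0.0379 √h. Steady state requires inflow = outflow:
Q_in = 0.0379 √h_ss ⇒ √h_ss = 0.0750/0.0379 = 1.9789.
h_ss = 1.9789² = 3.9160 m. (Since h₀ = 8.86 m > h_ss, the level will fall toward this value.)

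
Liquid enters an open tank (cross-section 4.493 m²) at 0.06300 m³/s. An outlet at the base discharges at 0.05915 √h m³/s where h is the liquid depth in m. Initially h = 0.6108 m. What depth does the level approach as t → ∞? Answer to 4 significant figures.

A dh/dt = Q_in − 0.05915 √h. Steady state requires inflow = outflow:
Q_in = 0.05915 √h_ss ⇒ √h_ss = 0.06300/0.05915 = 1.06509.
h_ss = 1.06509² = 1.13441 m. (Since h₀ = 0.6108 m < h_ss, the level will rise toward this value.)

1.134 m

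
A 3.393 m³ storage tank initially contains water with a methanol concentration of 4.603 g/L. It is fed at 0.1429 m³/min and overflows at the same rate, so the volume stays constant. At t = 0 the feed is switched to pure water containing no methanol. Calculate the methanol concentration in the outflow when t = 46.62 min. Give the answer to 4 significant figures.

Species balance on the tank: V dC/dt = Q(C_in − C).
Rewrite as dC/dt + C/τ = C_in/τ, τ = V/Q = 23.7439 min.
C approaches C_in exponentially: C(t) = C_in + (C₀ − C_in) e^(−t/τ).
C(46.62) = 0 + (4.603 − 0)·e^(−46.62/23.7439) = 0 + (4.60300)·0.140373 = 0.646136 g/L.

0.6461 g/L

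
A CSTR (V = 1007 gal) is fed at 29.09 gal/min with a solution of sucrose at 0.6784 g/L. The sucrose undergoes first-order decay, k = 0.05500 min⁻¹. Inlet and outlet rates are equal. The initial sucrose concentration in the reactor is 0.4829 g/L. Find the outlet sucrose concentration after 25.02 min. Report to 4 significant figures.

V dC/dt = Q(C_in − C) − k V C.
This is linear with rate a = Q/V + k = 0.0838878 min⁻¹.
C_ss = Q C_in/(Q + kV) = 0.233615 g/L; C(t) = C_ss + (C₀ − C_ss) e^(−a t).
C(25.02) = 0.233615 + (0.249285)·e^(−0.0838878·25.02) = 0.233615 + (0.249285)·0.122595 = 0.264176 g/L.

0.2642 g/L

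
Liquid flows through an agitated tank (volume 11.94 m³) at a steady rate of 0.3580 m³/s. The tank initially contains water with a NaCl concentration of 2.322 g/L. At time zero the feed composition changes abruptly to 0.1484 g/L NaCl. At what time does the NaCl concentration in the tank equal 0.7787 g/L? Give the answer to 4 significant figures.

Species balance: V dC/dt = Q(C_in − C) ⇒ τ = V/Q = 33.3520 s.
C(t) = C_in + (C₀ − C_in) e^(−t/τ). Set C = 0.7787 and solve for t:
e^(−t/τ) = (C − C_in)/(C₀ − C_in) = (0.7787 − 0.1484)/(2.322 − 0.1484) = 0.289980
t = −τ ln(…) = 33.3520 × 1.23794 = 41.2879 s.

41.29 s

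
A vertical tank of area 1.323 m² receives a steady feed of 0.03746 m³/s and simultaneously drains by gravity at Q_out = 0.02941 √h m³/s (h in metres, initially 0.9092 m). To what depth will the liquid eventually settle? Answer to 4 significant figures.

Accumulation of liquid (constant cross-section A): A dh/dt = Q_in − 0.02941 √h. At steady state dh/dt = 0:
Q_in = 0.02941 √h_ss ⇒ √h_ss = 0.03746/0.02941 = 1.27372.
h_ss = 1.27372² = 1.62235 m. (Since h₀ = 0.9092 m < h_ss, the level will rise toward this value.)

1.622 m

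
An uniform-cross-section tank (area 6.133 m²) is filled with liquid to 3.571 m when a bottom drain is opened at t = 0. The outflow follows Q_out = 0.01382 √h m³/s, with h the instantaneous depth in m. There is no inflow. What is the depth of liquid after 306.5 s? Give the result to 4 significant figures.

With no inflow, A dh/dt = −0.01382 √h.
This is separable: 2 d(√h)/dt = −0.01382/A, so √h = √h₀ − (0.01382/(2A)) t.
√h = √3.571 − 0.01382·306.5/(2·6.133) = 1.88971 − 0.345331 = 1.54438.
h = 1.54438² = 2.38510 m.

2.385 m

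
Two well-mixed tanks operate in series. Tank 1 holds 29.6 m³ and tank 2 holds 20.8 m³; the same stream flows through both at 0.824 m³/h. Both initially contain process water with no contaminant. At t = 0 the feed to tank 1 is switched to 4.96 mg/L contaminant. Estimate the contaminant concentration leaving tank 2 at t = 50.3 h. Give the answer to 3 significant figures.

Each tank obeys Vᵢ dCᵢ/dt = Q(Cᵢ₋₁ − Cᵢ), so τᵢ = Vᵢ/Q.
τ₁ = 29.6/0.824 = 35.922 h; τ₂ = 20.8/0.824 = 25.243 h.
Solving the cascade with C₁(0)=C₂(0)=0 gives C₂(t) = C_in[1 − (τ₁ e^(−t/τ₁) − τ₂ e^(−t/τ₂))/(τ₁ − τ₂)].
At t = 50.3: e^(−t/τ₁) = 0.24654, e^(−t/τ₂) = 0.13633.
C₂ = 4.96·[1 − (35.922·0.24654 − 25.243·0.13633)/(10.680)] = 4.96·0.49298 = 2.4452 mg/L.

2.45 mg/L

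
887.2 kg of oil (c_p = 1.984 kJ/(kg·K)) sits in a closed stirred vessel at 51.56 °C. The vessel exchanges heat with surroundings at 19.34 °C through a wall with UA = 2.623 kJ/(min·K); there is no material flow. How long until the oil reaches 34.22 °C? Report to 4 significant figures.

518.4 min

Unsteady energy balance on the tank contents: M c_p dT/dt = −UA(T − T_amb).
τ = M c_p/UA = 671.065 min; T_ss = T_amb = 19.3400 °C.
T(t) = T_ss + (T₀ − T_ss)e^(−t/τ); set T = 34.22:
t = −τ ln[(T − T_ss)/(T₀ − T_ss)] = −671.065 · ln(0.461825) = 518.445 min.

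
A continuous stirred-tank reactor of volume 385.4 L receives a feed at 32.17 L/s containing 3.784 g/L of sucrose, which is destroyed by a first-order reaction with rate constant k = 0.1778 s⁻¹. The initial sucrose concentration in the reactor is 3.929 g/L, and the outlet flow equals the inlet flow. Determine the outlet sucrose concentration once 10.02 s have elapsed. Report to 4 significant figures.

Accumulation = in − out − consumed: V dC/dt = Q C_in − Q C − k V C.
dC/dt = (Q/V) C_in − (Q/V + k) C; effective rate a = Q/V + k = 0.0834717 + 0.1778 = 0.261272 s⁻¹.
C_ss = Q C_in/(Q + kV) = 1.20892 g/L; C(t) = C_ss + (C₀ − C_ss) e^(−a t).
C(10.02) = 1.20892 + (2.72008)·e^(−0.261272·10.02) = 1.20892 + (2.72008)·0.0729528 = 1.40736 g/L.

1.407 g/L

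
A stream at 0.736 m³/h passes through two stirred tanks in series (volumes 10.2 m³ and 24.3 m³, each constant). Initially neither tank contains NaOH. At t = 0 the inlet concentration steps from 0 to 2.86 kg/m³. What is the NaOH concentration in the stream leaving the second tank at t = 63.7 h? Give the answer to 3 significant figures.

2.16 kg/m³

Each tank obeys Vᵢ dCᵢ/dt = Q(Cᵢ₋₁ − Cᵢ), so τᵢ = Vᵢ/Q.
τ₁ = 10.2/0.736 = 13.859 h; τ₂ = 24.3/0.736 = 33.016 h.
Tank 1: C₁ = C_in(1 − e^(−t/τ₁)). Tank 2 (τ₁ ≠ τ₂): C₂ = C_in[1 − (τ₁ e^(−t/τ₁) − τ₂ e^(−t/τ₂))/(τ₁ − τ₂)].
At t = 63.7: e^(−t/τ₁) = 0.010088, e^(−t/τ₂) = 0.14524.
C₂ = 2.86·[1 − (13.859·0.010088 − 33.016·0.14524)/(-19.158)] = 2.86·0.75699 = 2.1650 kg/m³.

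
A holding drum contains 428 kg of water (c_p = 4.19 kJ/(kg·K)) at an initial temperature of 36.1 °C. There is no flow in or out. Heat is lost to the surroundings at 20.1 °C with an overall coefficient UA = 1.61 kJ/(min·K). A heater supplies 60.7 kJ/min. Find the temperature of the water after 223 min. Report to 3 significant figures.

M c_p dT/dt = −UA(T − T_amb) + Q̇.
dT/dt = (T_ss − T)/τ with T_ss = T_amb + Q̇/UA = 20.1 + 60.7/1.61 = 57.802 °C, τ = M c_p/UA = 428·4.19/1.61 = 1113.9 min.
Integrating: T(t) = T_ss + (T₀ − T_ss) e^(−t/τ).
T(223) = 57.802 + (-21.702)·0.81856 = 40.038 °C.

40.0 °C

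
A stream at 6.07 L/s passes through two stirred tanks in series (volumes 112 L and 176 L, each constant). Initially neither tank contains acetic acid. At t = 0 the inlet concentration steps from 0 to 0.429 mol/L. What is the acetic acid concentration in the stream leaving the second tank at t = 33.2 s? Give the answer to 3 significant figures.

0.178 mol/L

Species balance on tank i: dCᵢ/dt = (Cᵢ₋₁ − Cᵢ)/τᵢ with τᵢ = Vᵢ/Q.
τ₁ = 112/6.07 = 18.451 s; τ₂ = 176/6.07 = 28.995 s.
Tank 1: C₁ = C_in(1 − e^(−t/τ₁)). Tank 2 (τ₁ ≠ τ₂): C₂ = C_in[1 − (τ₁ e^(−t/τ₁) − τ₂ e^(−t/τ₂))/(τ₁ − τ₂)].
At t = 33.2: e^(−t/τ₁) = 0.16541, e^(−t/τ₂) = 0.31822.
C₂ = 0.429·[1 − (18.451·0.16541 − 28.995·0.31822)/(-10.544)] = 0.429·0.41437 = 0.17777 mol/L.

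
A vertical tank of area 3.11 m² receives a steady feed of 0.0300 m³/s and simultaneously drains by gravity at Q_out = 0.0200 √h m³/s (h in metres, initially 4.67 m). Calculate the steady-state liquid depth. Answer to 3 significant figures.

Accumulation of liquid (constant cross-section A): A dh/dt = Q_in − 0.0200 √h. At steady state dh/dt = 0:
Q_in = 0.0200 √h_ss ⇒ √h_ss = 0.0300/0.0200 = 1.5000.
h_ss = 1.5000² = 2.2500 m. (Since h₀ = 4.67 m > h_ss, the level will fall toward this value.)

2.25 m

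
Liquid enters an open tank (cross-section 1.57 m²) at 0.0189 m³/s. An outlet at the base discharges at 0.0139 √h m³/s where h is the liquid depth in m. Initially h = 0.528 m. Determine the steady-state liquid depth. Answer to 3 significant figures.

Level balance: A dh/dt = 0.0189 − 0.0139 √h. Setting dh/dt = 0:
Q_in = 0.0139 √h_ss ⇒ √h_ss = 0.0189/0.0139 = 1.3597.
h_ss = 1.3597² = 1.8488 m. (Since h₀ = 0.528 m < h_ss, the level will rise toward this value.)

1.85 m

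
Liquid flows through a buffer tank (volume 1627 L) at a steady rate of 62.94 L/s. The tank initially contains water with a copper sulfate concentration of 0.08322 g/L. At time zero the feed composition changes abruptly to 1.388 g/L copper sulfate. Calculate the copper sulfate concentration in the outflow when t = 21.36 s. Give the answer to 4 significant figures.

Mass balance on the solute (V constant): V dC/dt = Q(C_in − C).
Time constant τ = V/Q = 1627/62.94 = 25.8500 s.
This is linear first-order; C(t) = C_in + (C₀ − C_in) e^(−t/τ).
C(21.36) = 1.388 + (0.08322 − 1.388)·e^(−21.36/25.8500) = 1.388 + (-1.30478)·0.437663 = 0.816946 g/L.

0.8169 g/L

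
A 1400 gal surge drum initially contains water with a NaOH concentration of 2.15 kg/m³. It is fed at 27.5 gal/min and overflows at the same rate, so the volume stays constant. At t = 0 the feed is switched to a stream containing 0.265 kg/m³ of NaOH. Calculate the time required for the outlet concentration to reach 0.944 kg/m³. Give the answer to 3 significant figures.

Species balance: V dC/dt = Q(C_in − C) ⇒ τ = V/Q = 50.909 min.
C(t) = C_in + (C₀ − C_in) e^(−t/τ). Set C = 0.944 and solve for t:
e^(−t/τ) = (C − C_in)/(C₀ − C_in) = (0.944 − 0.265)/(2.15 − 0.265) = 0.36021
t = −τ ln(…) = 50.909 × 1.0211 = 51.981 min.

52.0 min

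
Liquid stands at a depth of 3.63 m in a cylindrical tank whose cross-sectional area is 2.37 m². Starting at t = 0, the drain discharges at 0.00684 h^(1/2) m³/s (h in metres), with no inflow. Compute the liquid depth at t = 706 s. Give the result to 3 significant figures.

Unsteady balance on liquid volume: A dh/dt = −0.00684 √h.
Separate and integrate: 2(√h − √h₀) = −(0.00684/A) t.
√h = √3.63 − 0.00684·706/(2·2.37) = 1.9053 − 1.0188 = 0.88647.
h = 0.88647² = 0.78583 m.

0.786 m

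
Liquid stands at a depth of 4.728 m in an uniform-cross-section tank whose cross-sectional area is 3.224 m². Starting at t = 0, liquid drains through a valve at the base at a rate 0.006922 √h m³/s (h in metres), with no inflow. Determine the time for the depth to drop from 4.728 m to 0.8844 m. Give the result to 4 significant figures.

1149 s

A dh/dt = −Q_out = −0.006922 √h.
This is separable: 2 d(√h)/dt = −0.006922/A, so √h = √h₀ − (0.006922/(2A)) t.
t = 2A(√h₀ − √h)/0.006922 = 2·3.224·(√4.728 − √0.8844)/0.006922
  = 6.44800 × (2.17440 − 0.940425) / 0.006922 = 1149.47 s.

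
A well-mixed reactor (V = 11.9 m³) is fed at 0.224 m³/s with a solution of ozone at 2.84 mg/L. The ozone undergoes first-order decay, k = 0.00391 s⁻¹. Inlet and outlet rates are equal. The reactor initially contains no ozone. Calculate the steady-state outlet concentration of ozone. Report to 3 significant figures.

2.35 mg/L

V dC/dt = Q(C_in − C) − k V C.
Steady state (dC/dt = 0): C_ss = Q C_in/(Q + kV) = C_in/(1 + kV/Q).
C_ss = 0.224·2.84/(0.224 + 0.00391·11.9) = 0.63616/0.27053 = 2.3515 mg/L.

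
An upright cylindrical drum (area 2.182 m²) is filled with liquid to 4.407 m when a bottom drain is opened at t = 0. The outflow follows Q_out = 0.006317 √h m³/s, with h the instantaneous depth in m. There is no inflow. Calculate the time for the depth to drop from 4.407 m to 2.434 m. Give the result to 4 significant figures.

Volume balance on the tank: A dh/dt = −0.006317 √h.
∫ h^(−1/2) dh = −(0.006317/A) ∫ dt, giving 2√h = 2√h₀ − (0.006317/A) t.
t = 2A(√h₀ − √h)/0.006317 = 2·2.182·(√4.407 − √2.434)/0.006317
  = 4.36400 × (2.09929 − 1.56013) / 0.006317 = 372.468 s.

372.5 s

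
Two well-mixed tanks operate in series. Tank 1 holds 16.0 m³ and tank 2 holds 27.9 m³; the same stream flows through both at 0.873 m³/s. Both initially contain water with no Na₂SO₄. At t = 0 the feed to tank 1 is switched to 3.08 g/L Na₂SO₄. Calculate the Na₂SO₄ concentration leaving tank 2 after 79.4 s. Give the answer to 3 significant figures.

Species balance on tank i: dCᵢ/dt = (Cᵢ₋₁ − Cᵢ)/τᵢ with τᵢ = Vᵢ/Q.
τ₁ = 16.0/0.873 = 18.328 s; τ₂ = 27.9/0.873 = 31.959 s.
Tank 1: C₁ = C_in(1 − e^(−t/τ₁)). Tank 2 (τ₁ ≠ τ₂): C₂ = C_in[1 − (τ₁ e^(−t/τ₁) − τ₂ e^(−t/τ₂))/(τ₁ − τ₂)].
At t = 79.4: e^(−t/τ₁) = 0.013138, e^(−t/τ₂) = 0.083371.
C₂ = 3.08·[1 − (18.328·0.013138 − 31.959·0.083371)/(-13.631)] = 3.08·0.82220 = 2.5324 g/L.

2.53 g/L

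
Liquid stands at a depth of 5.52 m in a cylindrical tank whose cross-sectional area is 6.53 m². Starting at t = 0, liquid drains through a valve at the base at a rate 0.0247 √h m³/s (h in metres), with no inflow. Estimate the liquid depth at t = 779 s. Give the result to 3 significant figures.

0.768 m

A dh/dt = −Q_out = −0.0247 √h.
This is separable: 2 d(√h)/dt = −0.0247/A, so √h = √h₀ − (0.0247/(2A)) t.
√h = √5.52 − 0.0247·779/(2·6.53) = 2.3495 − 1.4733 = 0.87617.
h = 0.87617² = 0.76767 m.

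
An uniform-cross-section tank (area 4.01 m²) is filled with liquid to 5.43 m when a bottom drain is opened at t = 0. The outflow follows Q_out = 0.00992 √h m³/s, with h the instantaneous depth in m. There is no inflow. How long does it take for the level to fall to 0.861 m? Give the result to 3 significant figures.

A dh/dt = −Q_out = −0.00992 √h.
∫ h^(−1/2) dh = −(0.00992/A) ∫ dt, giving 2√h = 2√h₀ − (0.00992/A) t.
t = 2A(√h₀ − √h)/0.00992 = 2·4.01·(√5.43 − √0.861)/0.00992
  = 8.0200 × (2.3302 − 0.92790) / 0.00992 = 1133.7 s.

1130 s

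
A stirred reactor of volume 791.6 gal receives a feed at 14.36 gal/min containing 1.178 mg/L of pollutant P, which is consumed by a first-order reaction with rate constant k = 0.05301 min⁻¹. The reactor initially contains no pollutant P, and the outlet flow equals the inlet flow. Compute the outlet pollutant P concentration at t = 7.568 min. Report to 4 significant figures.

Accumulation = in − out − consumed: V dC/dt = Q C_in − Q C − k V C.
This is linear with rate a = Q/V + k = 0.0711505 min⁻¹.
C_ss = Q C_in/(Q + kV) = 0.300342 mg/L; C(t) = C_ss + (C₀ − C_ss) e^(−a t).
C(7.568) = 0.300342 + (-0.300342)·e^(−0.0711505·7.568) = 0.300342 + (-0.300342)·0.583642 = 0.125050 mg/L.

0.1250 mg/L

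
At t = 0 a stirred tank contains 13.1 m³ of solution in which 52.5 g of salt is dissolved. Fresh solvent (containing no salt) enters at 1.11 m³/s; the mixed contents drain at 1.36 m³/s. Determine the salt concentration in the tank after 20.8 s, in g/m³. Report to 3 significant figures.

Let m(t) be the amount of salt. Volume: V(t) = V₀ + (Q_in − Q_out) t = 13.1 − 0.25000 t; V(20.8) = 7.9000 m³.
Solute balance: dm/dt = 0 − Q_out C = −Q_out m/V(t).
dm/m = −Q_out dt/(V₀ − 0.25000 t); integrating gives ln(m/m₀) = −(Q_out/(Q_in−Q_out)) ln(V/V₀).
m = m₀ (V₀/V)^(Q_out/(Q_in−Q_out)) = 52.5 × (13.1/7.9000)^(-5.4400) = 3.3519 g.
C = m/V = 3.3519/7.9000 = 0.42429 g/m³.

0.424 g/m³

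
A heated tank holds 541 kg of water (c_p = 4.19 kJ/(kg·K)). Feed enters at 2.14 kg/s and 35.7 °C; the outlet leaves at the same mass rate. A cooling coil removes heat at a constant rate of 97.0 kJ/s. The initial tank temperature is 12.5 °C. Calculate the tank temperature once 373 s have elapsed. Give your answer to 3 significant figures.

22.1 °C

First-law balance (no shaft work): M c_p dT/dt = ṁ c_p (T_in − T) − 97.0.
τ = M/ṁ = 252.80 s; T_ss = T_in − Q̇/(ṁ c_p) = 35.7 − 97.0/(2.14·4.19) = 24.882 °C.
T approaches T_ss exponentially: T(t) = T_ss + (T₀ − T_ss) e^(−t/τ).
T(373) = 24.882 + (-12.382)·e^(−373/252.80) = 24.882 + (-12.382)·0.22868 = 22.051 °C.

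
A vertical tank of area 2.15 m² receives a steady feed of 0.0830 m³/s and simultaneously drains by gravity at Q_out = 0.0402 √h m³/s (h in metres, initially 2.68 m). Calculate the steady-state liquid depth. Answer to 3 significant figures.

Volume balance on the tank: A dh/dt = Q_in − 0.0402 √h. At steady state dh/dt = 0:
Q_in = 0.0402 √h_ss ⇒ √h_ss = 0.0830/0.0402 = 2.0647.
h_ss = 2.0647² = 4.2629 m. (Since h₀ = 2.68 m < h_ss, the level will rise toward this value.)

4.26 m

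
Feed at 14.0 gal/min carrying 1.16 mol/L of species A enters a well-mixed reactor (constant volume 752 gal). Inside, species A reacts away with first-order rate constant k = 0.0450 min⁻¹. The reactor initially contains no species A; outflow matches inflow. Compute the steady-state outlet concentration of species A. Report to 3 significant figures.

Accumulation = in − out − consumed: V dC/dt = Q C_in − Q C − k V C.
At steady state: 0 = Q C_in − (Q + kV) C_ss, so C_ss = Q C_in/(Q + kV).
C_ss = 14.0·1.16/(14.0 + 0.0450·752) = 16.240/47.840 = 0.33946 mol/L.

0.339 mol/L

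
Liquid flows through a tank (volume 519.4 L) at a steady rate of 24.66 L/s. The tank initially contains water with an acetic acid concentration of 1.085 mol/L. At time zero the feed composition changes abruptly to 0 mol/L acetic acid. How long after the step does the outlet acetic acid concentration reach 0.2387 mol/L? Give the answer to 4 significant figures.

Species balance: V dC/dt = Q(C_in − C) ⇒ τ = V/Q = 21.0624 s.
C(t) = C_in + (C₀ − C_in) e^(−t/τ). Set C = 0.2387 and solve for t:
e^(−t/τ) = (C − C_in)/(C₀ − C_in) = (0.2387 − 0)/(1.085 − 0) = 0.220000
t = −τ ln(…) = 21.0624 × 1.51413 = 31.8912 s.

31.89 s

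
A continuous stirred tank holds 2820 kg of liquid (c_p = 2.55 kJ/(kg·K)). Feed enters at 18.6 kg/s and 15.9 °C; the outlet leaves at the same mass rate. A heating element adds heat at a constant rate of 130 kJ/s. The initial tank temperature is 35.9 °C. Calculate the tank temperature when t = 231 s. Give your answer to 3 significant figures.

22.4 °C

Heat balance on the well-mixed liquid: M c_p dT/dt = ṁ c_p (T_in − T) + 130.
τ = M/ṁ = 151.61 s; T_ss = T_in + Q̇/(ṁ c_p) = 15.9 + 130/(18.6·2.55) = 18.641 °C.
This is linear first-order; T(t) = T_ss + (T₀ − T_ss) e^(−t/τ).
T(231) = 18.641 + (17.259)·e^(−231/151.61) = 18.641 + (17.259)·0.21792 = 22.402 °C.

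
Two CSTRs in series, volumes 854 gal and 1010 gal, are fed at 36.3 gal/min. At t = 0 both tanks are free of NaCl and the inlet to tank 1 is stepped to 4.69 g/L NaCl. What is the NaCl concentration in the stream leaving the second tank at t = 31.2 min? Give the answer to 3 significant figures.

1.61 g/L

Species balance on tank i: dCᵢ/dt = (Cᵢ₋₁ − Cᵢ)/τᵢ with τᵢ = Vᵢ/Q.
τ₁ = 854/36.3 = 23.526 min; τ₂ = 1010/36.3 = 27.824 min.
Tank 1: C₁ = C_in(1 − e^(−t/τ₁)). Tank 2 (τ₁ ≠ τ₂): C₂ = C_in[1 − (τ₁ e^(−t/τ₁) − τ₂ e^(−t/τ₂))/(τ₁ − τ₂)].
At t = 31.2: e^(−t/τ₁) = 0.26549, e^(−t/τ₂) = 0.32584.
C₂ = 4.69·[1 − (23.526·0.26549 − 27.824·0.32584)/(-4.2975)] = 4.69·0.34377 = 1.6123 g/L.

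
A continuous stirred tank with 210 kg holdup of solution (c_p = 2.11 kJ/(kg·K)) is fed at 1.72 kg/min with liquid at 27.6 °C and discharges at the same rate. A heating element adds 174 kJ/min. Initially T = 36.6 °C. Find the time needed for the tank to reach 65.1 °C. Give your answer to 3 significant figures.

M c_p dT/dt = ṁ c_p (T_in − T) + Q̇.
τ = M/ṁ = 122.09 min; T_ss = T_in + Q̇/(ṁ c_p) = 75.544 °C.
T(t) = T_ss + (T₀ − T_ss) e^(−t/τ). Set T = 65.1:
e^(−t/τ) = (65.1 − 75.544)/(36.6 − 75.544) = 0.26819
t = −122.09 · ln(0.26819) = 160.68 min.

161 min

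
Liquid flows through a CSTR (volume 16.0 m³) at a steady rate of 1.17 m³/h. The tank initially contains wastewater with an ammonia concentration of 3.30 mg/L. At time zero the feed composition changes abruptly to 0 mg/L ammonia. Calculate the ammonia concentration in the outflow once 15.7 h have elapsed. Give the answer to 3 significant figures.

Unsteady species balance (constant V, well mixed): V dC/dt = Q(C_in − C).
So dC/dt = (C_in − C)/τ with τ = V/Q = 16.0/1.17 = 13.675 h.
Integrating: C(t) = C_in + (C₀ − C_in) e^(−t/τ).
C(15.7) = 0 + (3.30 − 0)·e^(−15.7/13.675) = 0 + (3.3000)·0.31725 = 1.0469 mg/L.

1.05 mg/L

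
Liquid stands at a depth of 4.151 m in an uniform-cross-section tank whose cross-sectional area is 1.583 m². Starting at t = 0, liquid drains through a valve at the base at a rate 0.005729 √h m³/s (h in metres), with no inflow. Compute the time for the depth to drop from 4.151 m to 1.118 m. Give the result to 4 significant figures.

A dh/dt = −Q_out = −0.005729 √h.
Separate and integrate: 2(√h − √h₀) = −(0.005729/A) t.
t = 2A(√h₀ − √h)/0.005729 = 2·1.583·(√4.151 − √1.118)/0.005729
  = 3.16600 × (2.03740 − 1.05736) / 0.005729 = 541.599 s.

541.6 s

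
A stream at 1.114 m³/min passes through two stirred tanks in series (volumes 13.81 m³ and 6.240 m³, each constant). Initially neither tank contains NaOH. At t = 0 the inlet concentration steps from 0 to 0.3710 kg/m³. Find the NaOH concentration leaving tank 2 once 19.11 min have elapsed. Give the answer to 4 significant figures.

0.2362 kg/m³

Each tank obeys Vᵢ dCᵢ/dt = Q(Cᵢ₋₁ − Cᵢ), so τᵢ = Vᵢ/Q.
τ₁ = 13.81/1.114 = 12.3968 min; τ₂ = 6.240/1.114 = 5.60144 min.
Solving the cascade with C₁(0)=C₂(0)=0 gives C₂(t) = C_in[1 − (τ₁ e^(−t/τ₁) − τ₂ e^(−t/τ₂))/(τ₁ − τ₂)].
At t = 19.11: e^(−t/τ₁) = 0.214053, e^(−t/τ₂) = 0.0329876.
C₂ = 0.3710·[1 − (12.3968·0.214053 − 5.60144·0.0329876)/(6.79533)] = 0.3710·0.636693 = 0.236213 kg/m³.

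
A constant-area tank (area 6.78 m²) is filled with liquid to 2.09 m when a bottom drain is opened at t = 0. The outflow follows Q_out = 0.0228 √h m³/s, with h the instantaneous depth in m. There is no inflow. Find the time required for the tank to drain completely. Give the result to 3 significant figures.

A dh/dt = −Q_out = −0.0228 √h.
Separate and integrate: 2(√h − √h₀) = −(0.0228/A) t.
Set h = 0: 2√h₀ = (0.0228/A) t_empty ⇒ t_empty = 2A√h₀/0.0228.
t_empty = 2·6.78·√2.09/0.0228 = 13.560·1.4457/0.0228 = 859.80 s.

860 s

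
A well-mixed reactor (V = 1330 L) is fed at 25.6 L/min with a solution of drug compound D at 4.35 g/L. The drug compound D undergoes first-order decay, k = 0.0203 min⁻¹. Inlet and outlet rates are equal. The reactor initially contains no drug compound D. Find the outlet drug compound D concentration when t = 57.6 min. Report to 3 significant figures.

Species balance: V dC/dt = Q C_in − Q C − k V C.
dC/dt = (Q/V) C_in − (Q/V + k) C; effective rate a = Q/V + k = 0.019248 + 0.0203 = 0.039548 min⁻¹.
C_ss = Q C_in/(Q + kV) = 2.1172 g/L; C(t) = C_ss + (C₀ − C_ss) e^(−a t).
C(57.6) = 2.1172 + (-2.1172)·e^(−0.039548·57.6) = 2.1172 + (-2.1172)·0.10249 = 1.9002 g/L.

1.90 g/L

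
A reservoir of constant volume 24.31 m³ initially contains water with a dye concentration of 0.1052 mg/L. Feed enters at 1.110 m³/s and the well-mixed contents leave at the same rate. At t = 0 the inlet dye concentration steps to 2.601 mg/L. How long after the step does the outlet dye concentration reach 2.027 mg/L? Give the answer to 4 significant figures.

Mass balance on the solute (V constant): V dC/dt = Q(C_in − C), so τ = V/Q = 21.9009 s.
C(t) = C_in + (C₀ − C_in) e^(−t/τ). Set C = 2.027 and solve for t:
e^(−t/τ) = (C − C_in)/(C₀ − C_in) = (2.027 − 2.601)/(0.1052 − 2.601) = 0.229986
t = −τ ln(…) = 21.9009 × 1.46974 = 32.1885 s.

32.19 s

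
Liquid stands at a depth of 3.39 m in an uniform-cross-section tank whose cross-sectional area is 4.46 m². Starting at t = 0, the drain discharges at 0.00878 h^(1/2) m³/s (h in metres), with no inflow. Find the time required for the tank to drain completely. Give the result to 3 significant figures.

Volume balance on the tank: A dh/dt = −0.00878 √h.
Separate and integrate: 2(√h − √h₀) = −(0.00878/A) t.
Tank is empty when √h = 0: t_empty = 2A√h₀/0.00878.
t_empty = 2·4.46·√3.39/0.00878 = 8.9200·1.8412/0.00878 = 1870.6 s.

1870 s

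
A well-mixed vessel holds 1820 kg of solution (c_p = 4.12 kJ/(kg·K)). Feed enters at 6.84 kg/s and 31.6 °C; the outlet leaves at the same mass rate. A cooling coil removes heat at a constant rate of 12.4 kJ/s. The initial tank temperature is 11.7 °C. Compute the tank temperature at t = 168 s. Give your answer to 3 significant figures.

M c_p dT/dt = ṁ c_p (T_in − T) − Q̇.
τ = M/ṁ = 266.08 s; T_ss = T_in − Q̇/(ṁ c_p) = 31.6 − 12.4/(6.84·4.12) = 31.160 °C.
Solution: T(t) = T_ss + (T₀ − T_ss) e^(−t/τ).
T(168) = 31.160 + (-19.460)·e^(−168/266.08) = 31.160 + (-19.460)·0.53185 = 20.810 °C.

20.8 °C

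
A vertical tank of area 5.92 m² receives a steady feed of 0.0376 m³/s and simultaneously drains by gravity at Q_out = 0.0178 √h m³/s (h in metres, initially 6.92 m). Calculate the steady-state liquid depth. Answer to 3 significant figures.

Unsteady balance on liquid volume: A dh/dt = Q_in − 0.0178 √h. At steady state dh/dt = 0:
Q_in = 0.0178 √h_ss ⇒ √h_ss = 0.0376/0.0178 = 2.1124.
h_ss = 2.1124² = 4.4621 m. (Since h₀ = 6.92 m > h_ss, the level will fall toward this value.)

4.46 m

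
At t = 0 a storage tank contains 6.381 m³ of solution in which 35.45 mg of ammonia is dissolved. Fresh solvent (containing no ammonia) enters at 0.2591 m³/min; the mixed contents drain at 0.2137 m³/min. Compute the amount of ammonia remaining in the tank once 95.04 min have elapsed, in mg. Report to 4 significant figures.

Total volume: dV/dt = Q_in − Q_out = 0.0454000 m³/min, so V(t) = 6.381 + 0.0454000 t and V(95.04) = 10.6958 m³.
Species balance (pure solvent in): dm/dt = −Q_out · m/V(t).
dm/m = −Q_out dt/(V₀ + 0.0454000 t); integrating gives ln(m/m₀) = −(Q_out/(Q_in−Q_out)) ln(V/V₀).
m = m₀ (V₀/V)^(Q_out/(Q_in−Q_out)) = 35.45 × (6.381/10.6958)^(4.70705) = 3.11678 mg.

3.117 mg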